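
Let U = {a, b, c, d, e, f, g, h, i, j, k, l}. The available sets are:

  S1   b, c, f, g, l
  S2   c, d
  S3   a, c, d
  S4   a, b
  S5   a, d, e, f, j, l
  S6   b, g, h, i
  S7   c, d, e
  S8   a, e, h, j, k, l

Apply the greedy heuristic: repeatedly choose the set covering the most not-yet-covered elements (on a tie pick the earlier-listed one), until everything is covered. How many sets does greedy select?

4

Pick 1: S5 covers 6 new elements (a, d, e, f, j, l).
Pick 2: S6 covers 4 new elements (b, g, h, i).
Pick 3: S1 covers 1 new elements (c).
Pick 4: S8 covers 1 new elements (k).
Greedy uses 4 sets.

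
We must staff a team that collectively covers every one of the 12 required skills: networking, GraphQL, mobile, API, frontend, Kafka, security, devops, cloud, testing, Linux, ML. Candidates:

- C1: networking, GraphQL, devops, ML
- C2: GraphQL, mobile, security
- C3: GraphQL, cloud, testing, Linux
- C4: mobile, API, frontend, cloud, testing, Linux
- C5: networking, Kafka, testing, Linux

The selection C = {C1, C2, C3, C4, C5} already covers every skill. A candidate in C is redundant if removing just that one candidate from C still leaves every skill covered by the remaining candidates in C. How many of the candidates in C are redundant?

Drop C1: devops, ML uncovered — not redundant.
Drop C2: security uncovered — not redundant.
Drop C3: the rest still cover every skill — redundant.
Drop C4: API, frontend uncovered — not redundant.
Drop C5: Kafka uncovered — not redundant.
1 redundant: C3.

1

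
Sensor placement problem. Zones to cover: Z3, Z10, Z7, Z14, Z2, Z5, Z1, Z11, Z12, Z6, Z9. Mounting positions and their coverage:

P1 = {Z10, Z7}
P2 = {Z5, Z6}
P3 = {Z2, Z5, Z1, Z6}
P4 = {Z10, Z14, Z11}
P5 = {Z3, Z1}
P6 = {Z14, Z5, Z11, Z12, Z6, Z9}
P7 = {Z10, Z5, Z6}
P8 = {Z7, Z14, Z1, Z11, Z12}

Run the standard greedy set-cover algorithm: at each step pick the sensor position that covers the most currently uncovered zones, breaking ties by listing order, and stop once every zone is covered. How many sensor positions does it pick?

4

Pick 1: P6 covers 6 new zones (Z14, Z5, Z11, Z12, Z6, Z9).
Pick 2: P1 covers 2 new zones (Z10, Z7).
Pick 3: P3 covers 2 new zones (Z2, Z1).
Pick 4: P5 covers 1 new zones (Z3).
Greedy uses 4 sensor positions.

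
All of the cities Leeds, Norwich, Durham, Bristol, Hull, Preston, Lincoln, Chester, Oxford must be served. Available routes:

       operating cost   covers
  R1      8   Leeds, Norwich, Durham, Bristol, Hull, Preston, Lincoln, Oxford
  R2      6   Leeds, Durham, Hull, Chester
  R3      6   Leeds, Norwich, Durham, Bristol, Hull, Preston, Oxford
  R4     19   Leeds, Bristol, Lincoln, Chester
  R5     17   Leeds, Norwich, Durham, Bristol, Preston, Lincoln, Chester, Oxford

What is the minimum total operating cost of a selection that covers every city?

14

R1, R2 cover every city at operating cost 8 + 6 = 14.
Any cover uses at least 2 routes; among all covering selections none totals below 14.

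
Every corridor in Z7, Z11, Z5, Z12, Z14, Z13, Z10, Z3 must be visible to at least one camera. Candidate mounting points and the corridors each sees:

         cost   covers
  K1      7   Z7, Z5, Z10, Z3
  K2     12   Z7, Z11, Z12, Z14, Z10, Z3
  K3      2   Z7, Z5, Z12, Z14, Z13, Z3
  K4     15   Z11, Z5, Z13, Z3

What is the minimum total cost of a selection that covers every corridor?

K2, K3 cover every corridor at cost 12 + 2 = 14.
Any cover uses at least 2 camera mounts; among all covering selections none totals below 14.

14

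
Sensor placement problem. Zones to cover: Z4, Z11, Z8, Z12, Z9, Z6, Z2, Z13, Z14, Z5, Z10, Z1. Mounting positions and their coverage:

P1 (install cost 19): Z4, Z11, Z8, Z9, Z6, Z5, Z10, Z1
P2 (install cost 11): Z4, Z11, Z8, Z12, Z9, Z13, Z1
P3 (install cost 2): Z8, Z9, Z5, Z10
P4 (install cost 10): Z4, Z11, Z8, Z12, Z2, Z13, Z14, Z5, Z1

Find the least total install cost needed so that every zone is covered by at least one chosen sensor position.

29

P1, P4 cover every zone at install cost 19 + 10 = 29.
Any cover uses at least 2 sensor positions; among all covering selections none totals below 29.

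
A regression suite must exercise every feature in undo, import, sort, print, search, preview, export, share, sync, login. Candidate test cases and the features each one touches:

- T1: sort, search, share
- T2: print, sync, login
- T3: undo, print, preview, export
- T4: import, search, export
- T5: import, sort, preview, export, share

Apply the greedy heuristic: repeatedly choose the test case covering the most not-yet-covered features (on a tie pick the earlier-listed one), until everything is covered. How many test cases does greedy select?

4

Pick 1: T5 covers 5 new features (import, sort, preview, export, share).
Pick 2: T2 covers 3 new features (print, sync, login).
Pick 3: T1 covers 1 new features (search).
Pick 4: T3 covers 1 new features (undo).
Greedy uses 4 test cases.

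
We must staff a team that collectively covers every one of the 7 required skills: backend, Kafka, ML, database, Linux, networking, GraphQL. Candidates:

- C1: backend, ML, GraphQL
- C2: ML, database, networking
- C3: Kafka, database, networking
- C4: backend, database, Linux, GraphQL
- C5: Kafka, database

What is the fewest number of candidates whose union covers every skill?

3

C1, C3, C4 together cover {backend, Kafka, ML, database, Linux, networking, GraphQL} — every skill.
No 2 of the 5 candidates cover everything (all 10 pairs fall short), so 3 is minimum.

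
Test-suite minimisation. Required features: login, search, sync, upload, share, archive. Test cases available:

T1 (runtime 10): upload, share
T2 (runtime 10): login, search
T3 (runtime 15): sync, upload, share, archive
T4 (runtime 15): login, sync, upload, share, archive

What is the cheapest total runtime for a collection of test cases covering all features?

25

T2, T3 cover every feature at runtime 10 + 15 = 25.
Any cover uses at least 2 test cases; among all covering selections none totals below 25.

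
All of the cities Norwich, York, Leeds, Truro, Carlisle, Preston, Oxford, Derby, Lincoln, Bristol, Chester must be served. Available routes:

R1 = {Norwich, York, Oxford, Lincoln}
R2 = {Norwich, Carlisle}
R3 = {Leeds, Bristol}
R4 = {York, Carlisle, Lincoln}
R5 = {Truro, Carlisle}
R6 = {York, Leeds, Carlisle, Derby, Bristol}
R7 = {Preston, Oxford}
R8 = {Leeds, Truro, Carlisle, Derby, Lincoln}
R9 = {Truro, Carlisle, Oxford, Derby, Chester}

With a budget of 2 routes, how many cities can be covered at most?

Choosing R1, R6 covers {Norwich, York, Leeds, Carlisle, Oxford, Derby, Lincoln, Bristol} — 8 cities.
No choice of 2 routes does better; here Truro, Preston, Chester are left uncovered.

8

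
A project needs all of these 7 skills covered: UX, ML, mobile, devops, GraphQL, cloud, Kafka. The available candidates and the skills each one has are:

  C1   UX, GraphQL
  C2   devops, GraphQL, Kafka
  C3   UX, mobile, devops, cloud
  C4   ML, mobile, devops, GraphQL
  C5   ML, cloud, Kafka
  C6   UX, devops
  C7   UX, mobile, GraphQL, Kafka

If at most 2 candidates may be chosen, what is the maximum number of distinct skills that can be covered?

6

Choosing C2, C3 covers {UX, mobile, devops, GraphQL, cloud, Kafka} — 6 skills.
No choice of 2 candidates does better; here ML is left uncovered.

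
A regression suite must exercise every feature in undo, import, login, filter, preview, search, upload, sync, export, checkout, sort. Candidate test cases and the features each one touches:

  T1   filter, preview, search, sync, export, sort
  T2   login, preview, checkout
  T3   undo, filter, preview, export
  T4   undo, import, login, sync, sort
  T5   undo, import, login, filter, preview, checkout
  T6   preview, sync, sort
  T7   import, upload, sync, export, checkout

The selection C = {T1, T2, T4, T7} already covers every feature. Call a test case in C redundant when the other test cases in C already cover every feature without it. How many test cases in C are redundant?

1

Drop T1: filter, search uncovered — not redundant.
Drop T2: the rest still cover every feature — redundant.
Drop T4: undo uncovered — not redundant.
Drop T7: upload uncovered — not redundant.
1 redundant: T2.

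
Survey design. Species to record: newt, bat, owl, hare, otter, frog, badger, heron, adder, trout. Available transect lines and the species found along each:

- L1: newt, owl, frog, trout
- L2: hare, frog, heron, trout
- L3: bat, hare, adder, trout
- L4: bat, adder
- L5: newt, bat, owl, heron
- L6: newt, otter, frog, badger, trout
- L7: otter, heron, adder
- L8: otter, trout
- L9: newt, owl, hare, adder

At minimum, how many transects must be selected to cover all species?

3

L3, L5, L6 together cover {newt, bat, owl, hare, otter, frog, badger, heron, adder, trout} — every species.
No 2 of the 9 transects cover everything (all 36 pairs fall short), so 3 is minimum.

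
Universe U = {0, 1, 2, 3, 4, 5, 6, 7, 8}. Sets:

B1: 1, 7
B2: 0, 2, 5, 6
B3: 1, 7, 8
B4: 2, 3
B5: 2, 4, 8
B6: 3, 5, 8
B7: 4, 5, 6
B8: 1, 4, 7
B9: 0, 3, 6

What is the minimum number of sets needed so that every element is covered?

B2, B6, B8 together cover {0, 1, 2, 3, 4, 5, 6, 7, 8} — every element.
No 2 of the 9 sets cover everything (all 36 pairs fall short), so 3 is minimum.
Greedy (largest uncovered first) would take B2, B3, B4, B5 — 4 sets — but 3 suffice.

3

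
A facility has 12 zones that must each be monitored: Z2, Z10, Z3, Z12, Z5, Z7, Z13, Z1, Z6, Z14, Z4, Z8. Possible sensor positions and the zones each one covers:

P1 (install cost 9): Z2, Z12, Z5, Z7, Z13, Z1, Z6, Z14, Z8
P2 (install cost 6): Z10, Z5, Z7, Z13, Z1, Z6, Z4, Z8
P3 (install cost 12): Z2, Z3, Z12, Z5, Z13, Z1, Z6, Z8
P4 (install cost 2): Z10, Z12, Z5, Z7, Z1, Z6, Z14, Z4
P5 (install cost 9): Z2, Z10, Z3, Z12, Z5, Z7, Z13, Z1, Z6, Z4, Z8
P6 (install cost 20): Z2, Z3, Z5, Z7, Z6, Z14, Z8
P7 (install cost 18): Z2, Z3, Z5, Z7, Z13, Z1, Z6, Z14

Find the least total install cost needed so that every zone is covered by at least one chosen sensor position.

P4, P5 cover every zone at install cost 2 + 9 = 11.
Any cover uses at least 2 sensor positions; among all covering selections none totals below 11.

11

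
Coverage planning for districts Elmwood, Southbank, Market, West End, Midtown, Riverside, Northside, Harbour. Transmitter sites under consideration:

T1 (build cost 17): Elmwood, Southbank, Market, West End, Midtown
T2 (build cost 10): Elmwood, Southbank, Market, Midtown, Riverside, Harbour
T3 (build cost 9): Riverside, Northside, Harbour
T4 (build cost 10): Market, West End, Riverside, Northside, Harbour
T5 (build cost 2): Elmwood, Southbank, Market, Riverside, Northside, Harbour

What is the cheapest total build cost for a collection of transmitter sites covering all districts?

19

T1, T5 cover every district at build cost 17 + 2 = 19.
Any cover uses at least 2 transmitter sites; among all covering selections none totals below 19.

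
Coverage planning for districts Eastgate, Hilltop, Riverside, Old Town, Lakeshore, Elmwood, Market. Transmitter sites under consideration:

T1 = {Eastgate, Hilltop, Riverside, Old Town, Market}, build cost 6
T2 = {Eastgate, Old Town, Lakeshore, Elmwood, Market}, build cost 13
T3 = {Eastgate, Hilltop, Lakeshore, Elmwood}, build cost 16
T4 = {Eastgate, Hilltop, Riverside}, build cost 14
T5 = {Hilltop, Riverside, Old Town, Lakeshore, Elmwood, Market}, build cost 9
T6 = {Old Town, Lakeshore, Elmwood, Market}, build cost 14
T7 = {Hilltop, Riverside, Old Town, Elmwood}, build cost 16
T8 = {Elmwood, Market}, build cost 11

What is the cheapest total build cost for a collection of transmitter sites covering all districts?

15

T1, T5 cover every district at build cost 6 + 9 = 15.
Any cover uses at least 2 transmitter sites; among all covering selections none totals below 15.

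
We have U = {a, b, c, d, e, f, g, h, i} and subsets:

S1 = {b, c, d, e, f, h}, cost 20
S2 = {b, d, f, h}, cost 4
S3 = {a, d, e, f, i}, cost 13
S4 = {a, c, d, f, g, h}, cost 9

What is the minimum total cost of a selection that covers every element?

26

S2, S3, S4 cover every element at cost 4 + 13 + 9 = 26.
Any cover uses at least 3 sets; among all covering selections none totals below 26.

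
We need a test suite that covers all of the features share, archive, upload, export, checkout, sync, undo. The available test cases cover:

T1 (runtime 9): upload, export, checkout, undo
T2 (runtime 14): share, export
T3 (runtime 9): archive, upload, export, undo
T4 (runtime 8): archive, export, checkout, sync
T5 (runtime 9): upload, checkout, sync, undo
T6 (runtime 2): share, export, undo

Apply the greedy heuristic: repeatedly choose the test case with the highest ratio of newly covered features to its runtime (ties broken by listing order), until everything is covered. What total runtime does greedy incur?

19

Pick 1: T6 adds 3 new (share, export, undo) at runtime 2 (ratio 3/2).
Pick 2: T4 adds 3 new (archive, checkout, sync) at runtime 8 (ratio 3/8).
Pick 3: T1 adds 1 new (upload) at runtime 9 (ratio 1/9).
Greedy total runtime: 2 + 8 + 9 = 19.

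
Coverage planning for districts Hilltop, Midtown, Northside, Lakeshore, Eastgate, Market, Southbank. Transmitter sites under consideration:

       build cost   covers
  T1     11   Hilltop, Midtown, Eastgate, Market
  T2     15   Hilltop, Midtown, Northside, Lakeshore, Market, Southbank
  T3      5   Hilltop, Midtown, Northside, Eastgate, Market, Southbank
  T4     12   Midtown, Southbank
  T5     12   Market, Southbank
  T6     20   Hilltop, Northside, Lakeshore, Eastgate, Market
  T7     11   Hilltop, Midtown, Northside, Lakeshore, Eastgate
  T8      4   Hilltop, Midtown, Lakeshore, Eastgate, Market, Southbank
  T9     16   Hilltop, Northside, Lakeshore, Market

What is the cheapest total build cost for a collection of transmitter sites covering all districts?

T3, T8 cover every district at build cost 5 + 4 = 9.
Any cover uses at least 2 transmitter sites; among all covering selections none totals below 9.

9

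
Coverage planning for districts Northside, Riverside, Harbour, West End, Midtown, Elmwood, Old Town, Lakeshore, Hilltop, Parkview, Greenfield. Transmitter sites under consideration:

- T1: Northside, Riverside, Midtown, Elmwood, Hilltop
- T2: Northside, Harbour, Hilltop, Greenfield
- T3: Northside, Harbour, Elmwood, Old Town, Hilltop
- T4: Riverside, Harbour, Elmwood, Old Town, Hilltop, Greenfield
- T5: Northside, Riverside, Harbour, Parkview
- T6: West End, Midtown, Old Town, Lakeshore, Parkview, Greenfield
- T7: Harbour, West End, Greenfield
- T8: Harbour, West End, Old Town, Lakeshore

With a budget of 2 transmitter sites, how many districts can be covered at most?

10

Choosing T1, T6 covers {Northside, Riverside, West End, Midtown, Elmwood, Old Town, Lakeshore, Hilltop, Parkview, Greenfield} — 10 districts.
No choice of 2 transmitter sites does better; here Harbour is left uncovered.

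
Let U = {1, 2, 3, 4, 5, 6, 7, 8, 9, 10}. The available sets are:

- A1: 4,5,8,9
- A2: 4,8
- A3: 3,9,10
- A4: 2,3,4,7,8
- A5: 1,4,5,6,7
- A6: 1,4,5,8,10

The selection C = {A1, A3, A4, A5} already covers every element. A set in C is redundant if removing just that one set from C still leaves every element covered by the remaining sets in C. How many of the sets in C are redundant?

1

Drop A1: the rest still cover every element — redundant.
Drop A3: 10 uncovered — not redundant.
Drop A4: 2 uncovered — not redundant.
Drop A5: 1, 6 uncovered — not redundant.
1 redundant: A1.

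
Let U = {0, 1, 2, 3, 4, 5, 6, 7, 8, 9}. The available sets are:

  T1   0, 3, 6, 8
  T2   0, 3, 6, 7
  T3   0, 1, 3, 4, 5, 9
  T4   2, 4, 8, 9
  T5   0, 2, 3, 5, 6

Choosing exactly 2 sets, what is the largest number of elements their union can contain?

Choosing T1, T3 covers {0, 1, 3, 4, 5, 6, 8, 9} — 8 elements.
No choice of 2 sets does better; here 2, 7 are left uncovered.

8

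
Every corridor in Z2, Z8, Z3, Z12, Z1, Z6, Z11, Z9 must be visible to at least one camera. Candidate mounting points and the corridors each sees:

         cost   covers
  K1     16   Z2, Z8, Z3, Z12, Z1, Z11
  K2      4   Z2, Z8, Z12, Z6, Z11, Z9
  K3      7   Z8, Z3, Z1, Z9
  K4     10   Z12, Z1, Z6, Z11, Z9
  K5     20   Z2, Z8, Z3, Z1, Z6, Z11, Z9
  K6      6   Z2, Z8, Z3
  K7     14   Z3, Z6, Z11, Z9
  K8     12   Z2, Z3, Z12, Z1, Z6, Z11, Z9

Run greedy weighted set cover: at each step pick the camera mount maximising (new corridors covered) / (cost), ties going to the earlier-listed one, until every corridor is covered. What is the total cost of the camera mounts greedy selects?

Pick 1: K2 adds 6 new (Z2, Z8, Z12, Z6, Z11, Z9) at cost 4 (ratio 6/4).
Pick 2: K3 adds 2 new (Z3, Z1) at cost 7 (ratio 2/7).
Greedy total cost: 4 + 7 = 11.

11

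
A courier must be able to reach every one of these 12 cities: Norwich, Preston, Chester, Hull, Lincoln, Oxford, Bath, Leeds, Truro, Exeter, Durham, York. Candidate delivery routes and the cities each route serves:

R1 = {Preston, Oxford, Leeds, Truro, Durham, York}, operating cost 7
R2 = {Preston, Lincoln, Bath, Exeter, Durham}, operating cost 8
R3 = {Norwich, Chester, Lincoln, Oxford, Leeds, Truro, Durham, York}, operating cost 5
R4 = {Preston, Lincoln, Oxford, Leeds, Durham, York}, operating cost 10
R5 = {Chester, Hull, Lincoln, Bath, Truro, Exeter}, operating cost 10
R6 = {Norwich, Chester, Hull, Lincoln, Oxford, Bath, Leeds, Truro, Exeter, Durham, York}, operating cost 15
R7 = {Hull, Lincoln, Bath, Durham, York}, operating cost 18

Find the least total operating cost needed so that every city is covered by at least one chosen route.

22

R1, R6 cover every city at operating cost 7 + 15 = 22.
Any cover uses at least 2 routes; among all covering selections none totals below 22.
Greedy by coverage-per-operating cost would pick R3, R2, R5 for 23 — worse than the optimum 22.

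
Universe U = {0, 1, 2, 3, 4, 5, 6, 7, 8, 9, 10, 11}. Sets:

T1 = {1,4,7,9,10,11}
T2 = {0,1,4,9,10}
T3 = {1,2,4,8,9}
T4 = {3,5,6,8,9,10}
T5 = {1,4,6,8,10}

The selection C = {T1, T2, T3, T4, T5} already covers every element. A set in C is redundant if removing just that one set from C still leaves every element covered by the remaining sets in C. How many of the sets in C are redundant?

Drop T1: 7, 11 uncovered — not redundant.
Drop T2: 0 uncovered — not redundant.
Drop T3: 2 uncovered — not redundant.
Drop T4: 3, 5 uncovered — not redundant.
Drop T5: the rest still cover every element — redundant.
1 redundant: T5.

1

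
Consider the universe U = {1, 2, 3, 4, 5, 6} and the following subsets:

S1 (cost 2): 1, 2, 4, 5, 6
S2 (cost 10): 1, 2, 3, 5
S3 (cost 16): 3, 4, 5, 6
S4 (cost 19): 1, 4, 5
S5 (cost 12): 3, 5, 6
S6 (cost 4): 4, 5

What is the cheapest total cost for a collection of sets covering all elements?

S1, S2 cover every element at cost 2 + 10 = 12.
Any cover uses at least 2 sets; among all covering selections none totals below 12.

12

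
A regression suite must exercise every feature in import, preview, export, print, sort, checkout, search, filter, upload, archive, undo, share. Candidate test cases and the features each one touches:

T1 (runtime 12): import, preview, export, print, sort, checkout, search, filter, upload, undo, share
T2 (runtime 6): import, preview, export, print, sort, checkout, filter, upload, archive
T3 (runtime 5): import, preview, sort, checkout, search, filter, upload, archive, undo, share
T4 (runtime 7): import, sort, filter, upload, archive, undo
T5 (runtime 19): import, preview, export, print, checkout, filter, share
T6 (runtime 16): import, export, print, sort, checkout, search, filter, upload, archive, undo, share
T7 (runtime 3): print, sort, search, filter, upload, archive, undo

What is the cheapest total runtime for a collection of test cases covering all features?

T2, T3 cover every feature at runtime 6 + 5 = 11.
Any cover uses at least 2 test cases; among all covering selections none totals below 11.

11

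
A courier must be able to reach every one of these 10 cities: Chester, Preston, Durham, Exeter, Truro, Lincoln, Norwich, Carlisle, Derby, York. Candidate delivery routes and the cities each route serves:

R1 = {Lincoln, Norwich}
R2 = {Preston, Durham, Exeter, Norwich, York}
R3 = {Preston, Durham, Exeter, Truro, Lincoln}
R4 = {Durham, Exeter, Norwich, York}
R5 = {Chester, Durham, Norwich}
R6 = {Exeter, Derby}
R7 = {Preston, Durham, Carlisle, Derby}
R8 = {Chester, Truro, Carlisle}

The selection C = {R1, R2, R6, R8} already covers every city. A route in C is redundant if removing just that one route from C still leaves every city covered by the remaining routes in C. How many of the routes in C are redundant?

Drop R1: Lincoln uncovered — not redundant.
Drop R2: Preston, Durham, York uncovered — not redundant.
Drop R6: Derby uncovered — not redundant.
Drop R8: Chester, Truro, Carlisle uncovered — not redundant.
None of the routes in C is redundant.

0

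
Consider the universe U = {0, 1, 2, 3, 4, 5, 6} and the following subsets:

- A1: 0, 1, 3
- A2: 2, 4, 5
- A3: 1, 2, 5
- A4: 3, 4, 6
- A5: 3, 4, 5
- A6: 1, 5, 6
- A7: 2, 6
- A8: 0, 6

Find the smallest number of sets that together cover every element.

3

A1, A2, A4 together cover {0, 1, 2, 3, 4, 5, 6} — every element.
No 2 of the 8 sets cover everything (all 28 pairs fall short), so 3 is minimum.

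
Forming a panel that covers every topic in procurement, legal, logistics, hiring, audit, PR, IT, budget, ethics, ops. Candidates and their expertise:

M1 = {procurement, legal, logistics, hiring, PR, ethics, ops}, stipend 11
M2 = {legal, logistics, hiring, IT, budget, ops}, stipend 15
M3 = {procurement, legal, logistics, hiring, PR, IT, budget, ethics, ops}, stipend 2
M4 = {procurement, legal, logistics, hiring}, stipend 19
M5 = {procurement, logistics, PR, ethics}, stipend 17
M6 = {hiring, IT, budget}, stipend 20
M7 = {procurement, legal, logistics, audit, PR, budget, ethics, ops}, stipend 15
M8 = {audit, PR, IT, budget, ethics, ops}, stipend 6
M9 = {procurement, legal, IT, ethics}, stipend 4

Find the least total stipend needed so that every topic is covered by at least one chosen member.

M3, M8 cover every topic at stipend 2 + 6 = 8.
Any cover uses at least 2 members; among all covering selections none totals below 8.

8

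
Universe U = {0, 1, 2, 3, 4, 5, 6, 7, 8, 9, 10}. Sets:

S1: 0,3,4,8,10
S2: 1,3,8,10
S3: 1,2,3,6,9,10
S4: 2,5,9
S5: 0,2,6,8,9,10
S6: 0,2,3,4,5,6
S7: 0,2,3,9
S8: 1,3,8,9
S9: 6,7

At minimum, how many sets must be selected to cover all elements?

S1, S2, S4, S9 together cover {0, 1, 2, 3, 4, 5, 6, 7, 8, 9, 10} — every element.
No 3 of the 9 sets cover everything (all 84 triples fall short), so 4 is minimum.

4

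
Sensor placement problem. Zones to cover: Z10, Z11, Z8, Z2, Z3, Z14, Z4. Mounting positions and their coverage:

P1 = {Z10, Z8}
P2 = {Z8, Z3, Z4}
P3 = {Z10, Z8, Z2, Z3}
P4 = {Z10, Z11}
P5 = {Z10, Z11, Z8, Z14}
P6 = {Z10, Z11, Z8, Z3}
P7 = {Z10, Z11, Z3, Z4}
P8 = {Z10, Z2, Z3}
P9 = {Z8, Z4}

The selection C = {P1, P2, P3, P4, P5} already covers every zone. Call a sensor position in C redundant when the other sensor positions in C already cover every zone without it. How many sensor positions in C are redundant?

2

Drop P1: the rest still cover every zone — redundant.
Drop P2: Z4 uncovered — not redundant.
Drop P3: Z2 uncovered — not redundant.
Drop P4: the rest still cover every zone — redundant.
Drop P5: Z14 uncovered — not redundant.
2 redundant: P1, P4.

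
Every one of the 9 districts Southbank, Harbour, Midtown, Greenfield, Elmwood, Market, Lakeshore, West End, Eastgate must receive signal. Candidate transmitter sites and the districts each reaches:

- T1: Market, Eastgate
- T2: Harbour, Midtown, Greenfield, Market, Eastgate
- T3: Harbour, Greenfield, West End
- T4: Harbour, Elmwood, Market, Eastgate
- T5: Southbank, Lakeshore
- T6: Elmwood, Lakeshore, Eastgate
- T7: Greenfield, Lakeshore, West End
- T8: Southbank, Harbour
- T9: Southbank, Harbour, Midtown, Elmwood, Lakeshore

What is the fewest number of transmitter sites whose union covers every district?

3

T1, T3, T9 together cover {Southbank, Harbour, Midtown, Greenfield, Elmwood, Market, Lakeshore, West End, Eastgate} — every district.
No 2 of the 9 transmitter sites cover everything (all 36 pairs fall short), so 3 is minimum.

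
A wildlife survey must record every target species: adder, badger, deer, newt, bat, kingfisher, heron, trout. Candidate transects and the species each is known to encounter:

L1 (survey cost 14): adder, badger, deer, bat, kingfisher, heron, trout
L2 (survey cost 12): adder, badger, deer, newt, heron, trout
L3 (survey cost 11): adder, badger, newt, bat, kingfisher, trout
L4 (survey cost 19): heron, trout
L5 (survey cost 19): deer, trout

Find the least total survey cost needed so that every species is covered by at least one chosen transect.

23

L2, L3 cover every species at survey cost 12 + 11 = 23.
Any cover uses at least 2 transects; among all covering selections none totals below 23.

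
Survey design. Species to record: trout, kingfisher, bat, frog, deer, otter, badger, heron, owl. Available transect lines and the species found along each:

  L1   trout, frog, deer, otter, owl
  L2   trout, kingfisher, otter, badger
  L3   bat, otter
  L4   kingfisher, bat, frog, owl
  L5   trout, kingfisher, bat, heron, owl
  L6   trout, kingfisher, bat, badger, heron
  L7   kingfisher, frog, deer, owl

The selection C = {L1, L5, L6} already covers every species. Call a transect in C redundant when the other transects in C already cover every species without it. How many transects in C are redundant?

1

Drop L1: frog, deer, otter uncovered — not redundant.
Drop L5: the rest still cover every species — redundant.
Drop L6: badger uncovered — not redundant.
1 redundant: L5.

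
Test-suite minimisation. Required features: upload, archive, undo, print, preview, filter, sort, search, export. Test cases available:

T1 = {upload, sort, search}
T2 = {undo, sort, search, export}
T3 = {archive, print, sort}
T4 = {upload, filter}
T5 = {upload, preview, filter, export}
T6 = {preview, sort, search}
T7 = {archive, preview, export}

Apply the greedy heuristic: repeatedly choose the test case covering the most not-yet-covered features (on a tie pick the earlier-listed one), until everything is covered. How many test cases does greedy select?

Pick 1: T2 covers 4 new features (undo, sort, search, export).
Pick 2: T5 covers 3 new features (upload, preview, filter).
Pick 3: T3 covers 2 new features (archive, print).
Greedy uses 3 test cases.

3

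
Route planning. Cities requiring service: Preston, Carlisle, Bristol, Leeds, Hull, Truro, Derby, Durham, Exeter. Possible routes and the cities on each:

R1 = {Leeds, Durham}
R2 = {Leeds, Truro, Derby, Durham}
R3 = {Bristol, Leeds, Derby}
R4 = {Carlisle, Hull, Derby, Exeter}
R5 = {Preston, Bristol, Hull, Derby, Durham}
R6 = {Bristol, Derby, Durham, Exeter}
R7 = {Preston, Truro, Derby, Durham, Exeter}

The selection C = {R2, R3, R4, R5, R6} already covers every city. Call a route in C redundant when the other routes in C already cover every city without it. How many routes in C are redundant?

2

Drop R2: Truro uncovered — not redundant.
Drop R3: the rest still cover every city — redundant.
Drop R4: Carlisle uncovered — not redundant.
Drop R5: Preston uncovered — not redundant.
Drop R6: the rest still cover every city — redundant.
2 redundant: R3, R6.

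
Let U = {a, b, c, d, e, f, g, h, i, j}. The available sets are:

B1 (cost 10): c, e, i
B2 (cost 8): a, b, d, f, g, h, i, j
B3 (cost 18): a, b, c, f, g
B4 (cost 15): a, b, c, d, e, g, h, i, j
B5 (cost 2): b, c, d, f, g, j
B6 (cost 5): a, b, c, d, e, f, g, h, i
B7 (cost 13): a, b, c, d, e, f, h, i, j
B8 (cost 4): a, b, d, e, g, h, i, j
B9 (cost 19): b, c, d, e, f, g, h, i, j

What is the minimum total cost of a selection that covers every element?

B5, B8 cover every element at cost 2 + 4 = 6.
Any cover uses at least 2 sets; among all covering selections none totals below 6.

6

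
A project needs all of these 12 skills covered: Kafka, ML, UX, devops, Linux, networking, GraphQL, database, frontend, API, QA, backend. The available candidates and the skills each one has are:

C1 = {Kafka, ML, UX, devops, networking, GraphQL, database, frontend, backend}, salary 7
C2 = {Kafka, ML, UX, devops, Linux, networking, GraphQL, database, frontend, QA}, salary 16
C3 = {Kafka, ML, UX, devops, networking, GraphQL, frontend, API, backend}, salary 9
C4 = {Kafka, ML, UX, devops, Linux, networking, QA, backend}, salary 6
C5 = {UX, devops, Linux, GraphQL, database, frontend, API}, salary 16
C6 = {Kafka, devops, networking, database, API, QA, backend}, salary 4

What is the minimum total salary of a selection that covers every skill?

C1, C4, C6 cover every skill at salary 7 + 6 + 4 = 17.
Any cover uses at least 2 candidates; among all covering selections none totals below 17.

17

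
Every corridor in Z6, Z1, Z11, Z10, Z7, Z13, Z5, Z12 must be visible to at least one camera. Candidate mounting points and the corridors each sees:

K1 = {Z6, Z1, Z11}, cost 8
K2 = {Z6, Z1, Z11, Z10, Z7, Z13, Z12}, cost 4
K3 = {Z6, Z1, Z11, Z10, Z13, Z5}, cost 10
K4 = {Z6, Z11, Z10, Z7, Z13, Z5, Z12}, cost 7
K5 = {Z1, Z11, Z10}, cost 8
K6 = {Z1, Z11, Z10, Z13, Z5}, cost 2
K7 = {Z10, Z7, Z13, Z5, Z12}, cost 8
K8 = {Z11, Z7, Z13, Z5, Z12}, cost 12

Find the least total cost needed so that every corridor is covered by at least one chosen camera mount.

K2, K6 cover every corridor at cost 4 + 2 = 6.
Any cover uses at least 2 camera mounts; among all covering selections none totals below 6.

6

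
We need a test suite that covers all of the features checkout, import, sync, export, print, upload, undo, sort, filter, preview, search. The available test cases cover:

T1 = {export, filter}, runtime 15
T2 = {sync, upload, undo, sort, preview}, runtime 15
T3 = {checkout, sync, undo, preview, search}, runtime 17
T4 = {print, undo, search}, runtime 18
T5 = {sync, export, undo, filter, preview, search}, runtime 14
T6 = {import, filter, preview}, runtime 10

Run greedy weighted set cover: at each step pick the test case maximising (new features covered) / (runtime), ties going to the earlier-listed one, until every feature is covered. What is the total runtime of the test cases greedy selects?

Pick 1: T5 adds 6 new (sync, export, undo, filter, preview, search) at runtime 14 (ratio 6/14).
Pick 2: T2 adds 2 new (upload, sort) at runtime 15 (ratio 2/15).
Pick 3: T6 adds 1 new (import) at runtime 10 (ratio 1/10).
Pick 4: T3 adds 1 new (checkout) at runtime 17 (ratio 1/17).
Pick 5: T4 adds 1 new (print) at runtime 18 (ratio 1/18).
Greedy total runtime: 14 + 15 + 10 + 17 + 18 = 74.

74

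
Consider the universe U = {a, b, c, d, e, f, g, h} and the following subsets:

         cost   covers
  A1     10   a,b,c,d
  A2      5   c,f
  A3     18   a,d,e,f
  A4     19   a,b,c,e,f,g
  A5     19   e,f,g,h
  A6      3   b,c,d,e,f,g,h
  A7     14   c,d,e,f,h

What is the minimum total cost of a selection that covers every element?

13

A1, A6 cover every element at cost 10 + 3 = 13.
Any cover uses at least 2 sets; among all covering selections none totals below 13.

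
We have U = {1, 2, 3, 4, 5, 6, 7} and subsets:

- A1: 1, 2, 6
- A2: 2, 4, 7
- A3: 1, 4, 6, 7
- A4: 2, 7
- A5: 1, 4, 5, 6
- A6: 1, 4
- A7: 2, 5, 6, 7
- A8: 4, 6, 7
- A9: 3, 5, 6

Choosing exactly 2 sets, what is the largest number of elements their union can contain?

Choosing A2, A5 covers {1, 2, 4, 5, 6, 7} — 6 elements.
No choice of 2 sets does better; here 3 is left uncovered.

6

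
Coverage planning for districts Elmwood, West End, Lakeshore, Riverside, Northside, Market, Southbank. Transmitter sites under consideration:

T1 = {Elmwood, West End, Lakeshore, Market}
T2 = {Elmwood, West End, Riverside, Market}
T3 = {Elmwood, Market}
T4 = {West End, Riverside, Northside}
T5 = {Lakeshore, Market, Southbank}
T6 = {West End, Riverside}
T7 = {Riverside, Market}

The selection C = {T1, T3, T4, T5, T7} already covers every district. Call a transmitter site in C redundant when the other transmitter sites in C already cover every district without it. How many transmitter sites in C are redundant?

3

Drop T1: the rest still cover every district — redundant.
Drop T3: the rest still cover every district — redundant.
Drop T4: Northside uncovered — not redundant.
Drop T5: Southbank uncovered — not redundant.
Drop T7: the rest still cover every district — redundant.
3 redundant: T1, T3, T7.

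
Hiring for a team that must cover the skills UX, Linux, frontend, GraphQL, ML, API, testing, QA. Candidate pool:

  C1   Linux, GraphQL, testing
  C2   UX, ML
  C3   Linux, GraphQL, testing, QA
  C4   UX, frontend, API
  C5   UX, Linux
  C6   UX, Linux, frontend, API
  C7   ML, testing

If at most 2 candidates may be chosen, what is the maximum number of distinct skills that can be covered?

7

Choosing C3, C4 covers {UX, Linux, frontend, GraphQL, API, testing, QA} — 7 skills.
No choice of 2 candidates does better; here ML is left uncovered.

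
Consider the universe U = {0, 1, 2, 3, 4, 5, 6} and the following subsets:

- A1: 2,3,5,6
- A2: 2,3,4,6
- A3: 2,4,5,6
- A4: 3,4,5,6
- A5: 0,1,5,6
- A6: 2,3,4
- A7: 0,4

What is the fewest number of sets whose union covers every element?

2

A2, A5 together cover {0, 1, 2, 3, 4, 5, 6} — every element.
No single set contains all 7 elements, so 2 is optimal.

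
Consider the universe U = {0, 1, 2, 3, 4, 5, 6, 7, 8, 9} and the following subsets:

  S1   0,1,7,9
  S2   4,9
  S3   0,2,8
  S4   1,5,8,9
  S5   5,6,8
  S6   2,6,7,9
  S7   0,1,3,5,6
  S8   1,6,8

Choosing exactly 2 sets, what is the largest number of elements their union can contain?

Choosing S6, S7 covers {0, 1, 2, 3, 5, 6, 7, 9} — 8 elements.
No choice of 2 sets does better; here 4, 8 are left uncovered.

8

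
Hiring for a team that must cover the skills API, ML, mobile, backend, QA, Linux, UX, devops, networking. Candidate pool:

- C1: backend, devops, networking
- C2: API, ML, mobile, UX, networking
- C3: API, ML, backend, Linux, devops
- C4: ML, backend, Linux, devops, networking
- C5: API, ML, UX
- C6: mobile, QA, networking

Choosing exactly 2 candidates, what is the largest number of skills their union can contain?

Choosing C2, C3 covers {API, ML, mobile, backend, Linux, UX, devops, networking} — 8 skills.
No choice of 2 candidates does better; here QA is left uncovered.

8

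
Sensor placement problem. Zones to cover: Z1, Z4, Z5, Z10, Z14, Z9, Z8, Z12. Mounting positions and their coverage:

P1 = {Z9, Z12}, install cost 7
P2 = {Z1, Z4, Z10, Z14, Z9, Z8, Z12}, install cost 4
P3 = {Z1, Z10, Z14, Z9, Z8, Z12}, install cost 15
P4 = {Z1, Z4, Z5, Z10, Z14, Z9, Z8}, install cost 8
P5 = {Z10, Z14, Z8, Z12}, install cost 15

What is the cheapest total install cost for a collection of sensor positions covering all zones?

12

P2, P4 cover every zone at install cost 4 + 8 = 12.
Any cover uses at least 2 sensor positions; among all covering selections none totals below 12.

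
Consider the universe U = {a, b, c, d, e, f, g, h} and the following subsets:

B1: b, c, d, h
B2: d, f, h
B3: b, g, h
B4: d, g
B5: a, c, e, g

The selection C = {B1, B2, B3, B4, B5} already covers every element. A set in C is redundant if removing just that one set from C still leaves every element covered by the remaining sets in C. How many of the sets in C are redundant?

3

Drop B1: the rest still cover every element — redundant.
Drop B2: f uncovered — not redundant.
Drop B3: the rest still cover every element — redundant.
Drop B4: the rest still cover every element — redundant.
Drop B5: a, e uncovered — not redundant.
3 redundant: B1, B3, B4.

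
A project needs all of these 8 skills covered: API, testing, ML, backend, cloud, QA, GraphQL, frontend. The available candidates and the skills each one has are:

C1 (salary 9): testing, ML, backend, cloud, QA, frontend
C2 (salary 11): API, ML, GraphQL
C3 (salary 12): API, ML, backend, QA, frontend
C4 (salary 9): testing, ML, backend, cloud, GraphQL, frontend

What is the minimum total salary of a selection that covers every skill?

20

C1, C2 cover every skill at salary 9 + 11 = 20.
Any cover uses at least 2 candidates; among all covering selections none totals below 20.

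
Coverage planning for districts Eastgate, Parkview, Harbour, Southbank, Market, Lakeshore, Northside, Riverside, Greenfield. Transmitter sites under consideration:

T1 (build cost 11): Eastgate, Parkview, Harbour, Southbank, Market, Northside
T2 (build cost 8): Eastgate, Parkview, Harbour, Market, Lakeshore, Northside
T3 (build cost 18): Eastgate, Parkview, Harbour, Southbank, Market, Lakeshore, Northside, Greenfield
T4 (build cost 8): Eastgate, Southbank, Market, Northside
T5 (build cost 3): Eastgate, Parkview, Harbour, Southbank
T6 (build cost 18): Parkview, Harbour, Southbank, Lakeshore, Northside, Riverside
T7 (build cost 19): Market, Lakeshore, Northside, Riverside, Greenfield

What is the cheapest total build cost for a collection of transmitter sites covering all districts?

T5, T7 cover every district at build cost 3 + 19 = 22.
Any cover uses at least 2 transmitter sites; among all covering selections none totals below 22.
Greedy by coverage-per-build cost would pick T5, T2, T7 for 30 — worse than the optimum 22.

22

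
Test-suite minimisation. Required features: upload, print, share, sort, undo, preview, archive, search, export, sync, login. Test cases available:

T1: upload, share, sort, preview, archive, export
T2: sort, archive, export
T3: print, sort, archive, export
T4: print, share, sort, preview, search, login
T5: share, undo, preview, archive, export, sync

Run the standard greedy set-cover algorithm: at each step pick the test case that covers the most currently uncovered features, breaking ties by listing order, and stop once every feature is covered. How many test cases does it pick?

Pick 1: T1 covers 6 new features (upload, share, sort, preview, archive, export).
Pick 2: T4 covers 3 new features (print, search, login).
Pick 3: T5 covers 2 new features (undo, sync).
Greedy uses 3 test cases.

3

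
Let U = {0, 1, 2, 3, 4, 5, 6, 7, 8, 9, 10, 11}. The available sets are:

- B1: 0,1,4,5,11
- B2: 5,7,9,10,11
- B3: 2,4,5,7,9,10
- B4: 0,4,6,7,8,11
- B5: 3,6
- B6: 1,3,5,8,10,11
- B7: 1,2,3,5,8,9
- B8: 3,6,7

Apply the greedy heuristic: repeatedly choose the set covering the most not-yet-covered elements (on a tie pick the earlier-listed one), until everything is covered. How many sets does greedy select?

Pick 1: B3 covers 6 new elements (2, 4, 5, 7, 9, 10).
Pick 2: B4 covers 4 new elements (0, 6, 8, 11).
Pick 3: B6 covers 2 new elements (1, 3).
Greedy uses 3 sets.

3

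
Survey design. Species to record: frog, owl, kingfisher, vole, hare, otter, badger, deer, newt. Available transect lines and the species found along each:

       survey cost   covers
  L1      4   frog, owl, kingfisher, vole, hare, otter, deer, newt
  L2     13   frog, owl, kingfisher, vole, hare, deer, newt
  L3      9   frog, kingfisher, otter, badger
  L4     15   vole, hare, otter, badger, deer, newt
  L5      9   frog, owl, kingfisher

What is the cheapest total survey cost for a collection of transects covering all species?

13

L1, L3 cover every species at survey cost 4 + 9 = 13.
Any cover uses at least 2 transects; among all covering selections none totals below 13.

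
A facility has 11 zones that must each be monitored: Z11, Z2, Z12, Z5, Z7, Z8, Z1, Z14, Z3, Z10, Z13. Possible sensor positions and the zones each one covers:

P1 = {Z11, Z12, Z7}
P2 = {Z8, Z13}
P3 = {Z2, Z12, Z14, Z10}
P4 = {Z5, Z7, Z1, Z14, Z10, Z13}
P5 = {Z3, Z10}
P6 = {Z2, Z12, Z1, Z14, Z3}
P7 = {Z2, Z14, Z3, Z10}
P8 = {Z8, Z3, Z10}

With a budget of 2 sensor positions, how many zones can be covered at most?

Choosing P4, P6 covers {Z2, Z12, Z5, Z7, Z1, Z14, Z3, Z10, Z13} — 9 zones.
No choice of 2 sensor positions does better; here Z11, Z8 are left uncovered.

9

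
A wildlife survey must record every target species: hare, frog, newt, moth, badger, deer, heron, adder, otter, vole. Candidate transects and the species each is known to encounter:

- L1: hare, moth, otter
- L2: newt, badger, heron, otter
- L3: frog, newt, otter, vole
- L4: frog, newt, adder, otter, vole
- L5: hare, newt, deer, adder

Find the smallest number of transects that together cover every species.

4

L1, L2, L3, L5 together cover {hare, frog, newt, moth, badger, deer, heron, adder, otter, vole} — every species.
No 3 of the 5 transects cover everything (all 10 triples fall short), so 4 is minimum.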